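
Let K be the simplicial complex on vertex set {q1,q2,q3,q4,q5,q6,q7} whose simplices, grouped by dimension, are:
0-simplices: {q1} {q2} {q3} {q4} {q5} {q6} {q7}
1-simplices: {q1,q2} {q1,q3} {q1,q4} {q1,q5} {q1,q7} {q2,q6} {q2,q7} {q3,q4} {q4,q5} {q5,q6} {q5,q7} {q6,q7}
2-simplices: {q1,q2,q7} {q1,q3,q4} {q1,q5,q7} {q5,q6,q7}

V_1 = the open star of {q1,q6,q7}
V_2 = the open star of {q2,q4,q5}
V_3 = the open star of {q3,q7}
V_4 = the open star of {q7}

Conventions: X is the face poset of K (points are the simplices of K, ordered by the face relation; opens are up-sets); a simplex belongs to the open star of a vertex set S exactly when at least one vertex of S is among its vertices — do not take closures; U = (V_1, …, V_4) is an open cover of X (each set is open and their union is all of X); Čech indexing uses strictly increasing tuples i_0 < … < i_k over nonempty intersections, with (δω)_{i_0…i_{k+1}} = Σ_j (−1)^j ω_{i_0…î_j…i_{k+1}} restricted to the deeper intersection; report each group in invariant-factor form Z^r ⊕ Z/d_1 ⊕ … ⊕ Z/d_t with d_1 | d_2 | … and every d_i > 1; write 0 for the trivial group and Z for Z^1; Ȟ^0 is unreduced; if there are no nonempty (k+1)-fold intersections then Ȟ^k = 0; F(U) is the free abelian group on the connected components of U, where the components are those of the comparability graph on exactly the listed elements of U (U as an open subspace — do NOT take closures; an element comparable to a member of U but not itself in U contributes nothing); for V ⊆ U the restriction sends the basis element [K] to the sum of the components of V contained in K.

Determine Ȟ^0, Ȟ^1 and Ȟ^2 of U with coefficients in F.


Ȟ^0(U;F) ≅ Z; Ȟ^1(U;F) ≅ Z^2; Ȟ^2(U;F) ≅ 0

cover nerve:
  V1={{q1},{q6},{q7},{q1,q2},{q1,q3},{q1,q4},{q1,q5},{q1,q7},{q2,q6},{q2,q7},{q5,q6},{q5,q7},{q6,q7},{q1,q2,q7},{q1,q3,q4},{q1,q5,q7},{q5,q6,q7}} V2={{q2},{q4},{q5},{q1,q2},{q1,q4},{q1,q5},{q2,q6},{q2,q7},{q3,q4},{q4,q5},{q5,q6},{q5,q7},{q1,q2,q7},{q1,q3,q4},{q1,q5,q7},{q5,q6,q7}} V3={{q3},{q7},{q1,q3},{q1,q7},{q2,q7},{q3,q4},{q5,q7},{q6,q7},{q1,q2,q7},{q1,q3,q4},{q1,q5,q7},{q5,q6,q7}} V4={{q7},{q1,q7},{q2,q7},{q5,q7},{q6,q7},{q1,q2,q7},{q1,q5,q7},{q5,q6,q7}}
  V12={{q1,q2},{q1,q4},{q1,q5},{q2,q6},{q2,q7},{q5,q6},{q5,q7},{q1,q2,q7},{q1,q3,q4},{q1,q5,q7},{q5,q6,q7}} V13={{q7},{q1,q3},{q1,q7},{q2,q7},{q5,q7},{q6,q7},{q1,q2,q7},{q1,q3,q4},{q1,q5,q7},{q5,q6,q7}} V14={{q7},{q1,q7},{q2,q7},{q5,q7},{q6,q7},{q1,q2,q7},{q1,q5,q7},{q5,q6,q7}} V23={{q2,q7},{q3,q4},{q5,q7},{q1,q2,q7},{q1,q3,q4},{q1,q5,q7},{q5,q6,q7}} V24={{q2,q7},{q5,q7},{q1,q2,q7},{q1,q5,q7},{q5,q6,q7}} V34={{q7},{q1,q7},{q2,q7},{q5,q7},{q6,q7},{q1,q2,q7},{q1,q5,q7},{q5,q6,q7}}
  V123={{q2,q7},{q5,q7},{q1,q2,q7},{q1,q3,q4},{q1,q5,q7},{q5,q6,q7}} V124={{q2,q7},{q5,q7},{q1,q2,q7},{q1,q5,q7},{q5,q6,q7}} V134={{q7},{q1,q7},{q2,q7},{q5,q7},{q6,q7},{q1,q2,q7},{q1,q5,q7},{q5,q6,q7}} V234={{q2,q7},{q5,q7},{q1,q2,q7},{q1,q5,q7},{q5,q6,q7}}
  V1234={{q2,q7},{q5,q7},{q1,q2,q7},{q1,q5,q7},{q5,q6,q7}}
components per intersection:
  V1: {{q1},{q6},{q7},{q1,q2},{q1,q3},{q1,q4},{q1,q5},{q1,q7},{q2,q6},{q2,q7},{q5,q6},{q5,q7},{q6,q7},{q1,q2,q7},{q1,q3,q4},{q1,q5,q7},{q5,q6,q7}}
  V2: {{q2},{q1,q2},{q2,q6},{q2,q7},{q1,q2,q7}} {{q4},{q5},{q1,q4},{q1,q5},{q3,q4},{q4,q5},{q5,q6},{q5,q7},{q1,q3,q4},{q1,q5,q7},{q5,q6,q7}}
  V3: {{q3},{q1,q3},{q3,q4},{q1,q3,q4}} {{q7},{q1,q7},{q2,q7},{q5,q7},{q6,q7},{q1,q2,q7},{q1,q5,q7},{q5,q6,q7}}
  V4: {{q7},{q1,q7},{q2,q7},{q5,q7},{q6,q7},{q1,q2,q7},{q1,q5,q7},{q5,q6,q7}}
  V12: {{q1,q2},{q2,q7},{q1,q2,q7}} {{q1,q4},{q1,q3,q4}} {{q1,q5},{q5,q6},{q5,q7},{q1,q5,q7},{q5,q6,q7}} {{q2,q6}}
  V13: {{q7},{q1,q7},{q2,q7},{q5,q7},{q6,q7},{q1,q2,q7},{q1,q5,q7},{q5,q6,q7}} {{q1,q3},{q1,q3,q4}}
  V14: {{q7},{q1,q7},{q2,q7},{q5,q7},{q6,q7},{q1,q2,q7},{q1,q5,q7},{q5,q6,q7}}
  V23: {{q2,q7},{q1,q2,q7}} {{q3,q4},{q1,q3,q4}} {{q5,q7},{q1,q5,q7},{q5,q6,q7}}
  V24: {{q2,q7},{q1,q2,q7}} {{q5,q7},{q1,q5,q7},{q5,q6,q7}}
  V34: {{q7},{q1,q7},{q2,q7},{q5,q7},{q6,q7},{q1,q2,q7},{q1,q5,q7},{q5,q6,q7}}
  V123: {{q2,q7},{q1,q2,q7}} {{q5,q7},{q1,q5,q7},{q5,q6,q7}} {{q1,q3,q4}}
  V124: {{q2,q7},{q1,q2,q7}} {{q5,q7},{q1,q5,q7},{q5,q6,q7}}
  V134: {{q7},{q1,q7},{q2,q7},{q5,q7},{q6,q7},{q1,q2,q7},{q1,q5,q7},{q5,q6,q7}}
  V234: {{q2,q7},{q1,q2,q7}} {{q5,q7},{q1,q5,q7},{q5,q6,q7}}
  V1234: {{q2,q7},{q1,q2,q7}} {{q5,q7},{q1,q5,q7},{q5,q6,q7}}
C dims 6,13,8,2; δ0: rk 5, SNF 1^5; δ1: rk 6, SNF 1^6; δ2: rk 2, SNF 1^2
Ȟ^0: (6−5)−0=1 ⇒ Z
Ȟ^1: (13−6)−5=2 ⇒ Z^2
Ȟ^2: (8−2)−6=0 ⇒ 0


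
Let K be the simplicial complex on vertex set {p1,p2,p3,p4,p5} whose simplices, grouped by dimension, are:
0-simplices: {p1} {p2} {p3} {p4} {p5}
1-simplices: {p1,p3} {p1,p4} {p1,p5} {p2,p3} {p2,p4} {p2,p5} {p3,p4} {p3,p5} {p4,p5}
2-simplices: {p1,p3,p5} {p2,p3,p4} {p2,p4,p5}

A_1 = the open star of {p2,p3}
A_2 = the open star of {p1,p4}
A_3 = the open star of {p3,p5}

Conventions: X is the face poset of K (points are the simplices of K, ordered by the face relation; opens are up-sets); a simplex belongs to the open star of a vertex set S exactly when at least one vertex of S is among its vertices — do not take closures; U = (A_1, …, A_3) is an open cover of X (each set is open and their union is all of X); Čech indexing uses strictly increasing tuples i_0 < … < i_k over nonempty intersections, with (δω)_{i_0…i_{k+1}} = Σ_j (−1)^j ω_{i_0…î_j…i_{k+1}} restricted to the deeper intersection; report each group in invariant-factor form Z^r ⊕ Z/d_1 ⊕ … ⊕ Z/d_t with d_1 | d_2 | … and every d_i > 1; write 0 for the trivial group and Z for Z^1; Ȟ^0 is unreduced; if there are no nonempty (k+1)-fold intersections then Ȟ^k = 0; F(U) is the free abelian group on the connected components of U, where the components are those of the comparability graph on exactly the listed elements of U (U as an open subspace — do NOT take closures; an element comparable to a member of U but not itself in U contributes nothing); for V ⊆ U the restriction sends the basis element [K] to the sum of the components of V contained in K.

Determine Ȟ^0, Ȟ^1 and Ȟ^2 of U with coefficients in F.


cover nerve:
  A1={{p2},{p3},{p1,p3},{p2,p3},{p2,p4},{p2,p5},{p3,p4},{p3,p5},{p1,p3,p5},{p2,p3,p4},{p2,p4,p5}} A2={{p1},{p4},{p1,p3},{p1,p4},{p1,p5},{p2,p4},{p3,p4},{p4,p5},{p1,p3,p5},{p2,p3,p4},{p2,p4,p5}} A3={{p3},{p5},{p1,p3},{p1,p5},{p2,p3},{p2,p5},{p3,p4},{p3,p5},{p4,p5},{p1,p3,p5},{p2,p3,p4},{p2,p4,p5}}
  A12={{p1,p3},{p2,p4},{p3,p4},{p1,p3,p5},{p2,p3,p4},{p2,p4,p5}} A13={{p3},{p1,p3},{p2,p3},{p2,p5},{p3,p4},{p3,p5},{p1,p3,p5},{p2,p3,p4},{p2,p4,p5}} A23={{p1,p3},{p1,p5},{p3,p4},{p4,p5},{p1,p3,p5},{p2,p3,p4},{p2,p4,p5}}
  A123={{p1,p3},{p3,p4},{p1,p3,p5},{p2,p3,p4},{p2,p4,p5}}
components per intersection:
  A1: {{p2},{p3},{p1,p3},{p2,p3},{p2,p4},{p2,p5},{p3,p4},{p3,p5},{p1,p3,p5},{p2,p3,p4},{p2,p4,p5}}
  A2: {{p1},{p4},{p1,p3},{p1,p4},{p1,p5},{p2,p4},{p3,p4},{p4,p5},{p1,p3,p5},{p2,p3,p4},{p2,p4,p5}}
  A3: {{p3},{p5},{p1,p3},{p1,p5},{p2,p3},{p2,p5},{p3,p4},{p3,p5},{p4,p5},{p1,p3,p5},{p2,p3,p4},{p2,p4,p5}}
  A12: {{p1,p3},{p1,p3,p5}} {{p2,p4},{p3,p4},{p2,p3,p4},{p2,p4,p5}}
  A13: {{p3},{p1,p3},{p2,p3},{p3,p4},{p3,p5},{p1,p3,p5},{p2,p3,p4}} {{p2,p5},{p2,p4,p5}}
  A23: {{p1,p3},{p1,p5},{p1,p3,p5}} {{p3,p4},{p2,p3,p4}} {{p4,p5},{p2,p4,p5}}
  A123: {{p1,p3},{p1,p3,p5}} {{p3,p4},{p2,p3,p4}} {{p2,p4,p5}}
C dims 3,7,3; δ0: rk 2, SNF 1^2; δ1: rk 3, SNF 1^3
Ȟ^0: (3−2)−0=1 ⇒ Z
Ȟ^1: (7−3)−2=2 ⇒ Z^2
Ȟ^2: (3−0)−3=0 ⇒ 0

Ȟ^0 = Z; Ȟ^1 = Z^2; Ȟ^2 = 0


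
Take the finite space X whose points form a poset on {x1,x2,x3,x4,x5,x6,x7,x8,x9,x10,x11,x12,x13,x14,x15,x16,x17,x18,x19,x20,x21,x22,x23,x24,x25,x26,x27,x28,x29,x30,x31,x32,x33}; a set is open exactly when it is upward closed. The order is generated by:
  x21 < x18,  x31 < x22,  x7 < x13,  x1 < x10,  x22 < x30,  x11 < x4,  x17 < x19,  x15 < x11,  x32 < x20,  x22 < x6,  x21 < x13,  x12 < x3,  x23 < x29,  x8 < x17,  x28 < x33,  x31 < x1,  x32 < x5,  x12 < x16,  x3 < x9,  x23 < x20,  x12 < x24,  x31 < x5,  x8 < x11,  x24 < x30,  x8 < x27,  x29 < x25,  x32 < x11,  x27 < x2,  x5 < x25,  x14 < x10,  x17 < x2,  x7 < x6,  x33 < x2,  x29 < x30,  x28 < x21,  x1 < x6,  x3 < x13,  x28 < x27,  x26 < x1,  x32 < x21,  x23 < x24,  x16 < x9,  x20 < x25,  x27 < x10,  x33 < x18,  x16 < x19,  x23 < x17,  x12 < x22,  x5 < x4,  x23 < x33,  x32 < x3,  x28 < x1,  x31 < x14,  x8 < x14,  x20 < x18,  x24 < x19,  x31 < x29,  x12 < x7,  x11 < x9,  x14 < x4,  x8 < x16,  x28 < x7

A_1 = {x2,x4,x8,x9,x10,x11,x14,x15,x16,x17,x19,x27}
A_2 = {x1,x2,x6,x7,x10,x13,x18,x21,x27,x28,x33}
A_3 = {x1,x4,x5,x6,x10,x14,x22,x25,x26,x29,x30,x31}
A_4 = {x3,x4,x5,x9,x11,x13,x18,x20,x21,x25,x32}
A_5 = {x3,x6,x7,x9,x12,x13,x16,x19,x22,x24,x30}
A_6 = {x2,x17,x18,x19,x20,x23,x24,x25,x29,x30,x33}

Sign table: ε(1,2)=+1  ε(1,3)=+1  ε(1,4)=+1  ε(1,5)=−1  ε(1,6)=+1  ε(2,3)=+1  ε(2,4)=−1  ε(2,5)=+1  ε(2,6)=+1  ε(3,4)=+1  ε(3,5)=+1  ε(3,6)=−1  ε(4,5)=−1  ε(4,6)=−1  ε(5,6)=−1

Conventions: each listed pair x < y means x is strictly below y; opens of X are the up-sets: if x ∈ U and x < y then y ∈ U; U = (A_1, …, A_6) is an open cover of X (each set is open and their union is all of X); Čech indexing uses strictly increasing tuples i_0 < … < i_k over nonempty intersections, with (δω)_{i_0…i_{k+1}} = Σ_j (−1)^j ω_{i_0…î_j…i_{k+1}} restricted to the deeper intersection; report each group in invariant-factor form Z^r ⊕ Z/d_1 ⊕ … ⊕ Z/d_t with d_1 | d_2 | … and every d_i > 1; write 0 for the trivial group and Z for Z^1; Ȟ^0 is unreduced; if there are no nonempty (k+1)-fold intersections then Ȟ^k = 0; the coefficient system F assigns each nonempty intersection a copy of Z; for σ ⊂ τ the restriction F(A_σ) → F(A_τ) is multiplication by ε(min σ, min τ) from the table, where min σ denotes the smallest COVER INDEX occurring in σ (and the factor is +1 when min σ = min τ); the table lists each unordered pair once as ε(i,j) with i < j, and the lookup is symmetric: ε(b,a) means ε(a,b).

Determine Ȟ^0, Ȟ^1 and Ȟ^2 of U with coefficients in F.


Ȟ^0 = 0, Ȟ^1 = Z/2 and Ȟ^2 = Z

intersection data:
  A12={x2,x10,x27} A13={x4,x10,x14} A14={x4,x9,x11} A15={x9,x16,x19} A16={x2,x17,x19} A23={x1,x6,x10} A24={x13,x18,x21} A25={x6,x7,x13} A26={x2,x18,x33} A34={x4,x5,x25} A35={x6,x22,x30} A36={x25,x29,x30} A45={x3,x9,x13} A46={x18,x20,x25} A56={x19,x24,x30}
  A123={x10} A126={x2} A134={x4} A145={x9} A156={x19} A235={x6} A245={x13} A246={x18} A346={x25} A356={x30}
C dims 6,15,10; δ0: rk 6, SNF 1^5·2; δ1: rk 9, SNF 1^9
Ȟ^0 = (6 − 6) − 0 = 0, so Ȟ^0 ≅ 0
Ȟ^1 = (15 − 9) − 6 = 0 plus torsion [2], so Ȟ^1 ≅ Z/2
Ȟ^2 = (10 − 0) − 9 = 1, so Ȟ^2 ≅ Z


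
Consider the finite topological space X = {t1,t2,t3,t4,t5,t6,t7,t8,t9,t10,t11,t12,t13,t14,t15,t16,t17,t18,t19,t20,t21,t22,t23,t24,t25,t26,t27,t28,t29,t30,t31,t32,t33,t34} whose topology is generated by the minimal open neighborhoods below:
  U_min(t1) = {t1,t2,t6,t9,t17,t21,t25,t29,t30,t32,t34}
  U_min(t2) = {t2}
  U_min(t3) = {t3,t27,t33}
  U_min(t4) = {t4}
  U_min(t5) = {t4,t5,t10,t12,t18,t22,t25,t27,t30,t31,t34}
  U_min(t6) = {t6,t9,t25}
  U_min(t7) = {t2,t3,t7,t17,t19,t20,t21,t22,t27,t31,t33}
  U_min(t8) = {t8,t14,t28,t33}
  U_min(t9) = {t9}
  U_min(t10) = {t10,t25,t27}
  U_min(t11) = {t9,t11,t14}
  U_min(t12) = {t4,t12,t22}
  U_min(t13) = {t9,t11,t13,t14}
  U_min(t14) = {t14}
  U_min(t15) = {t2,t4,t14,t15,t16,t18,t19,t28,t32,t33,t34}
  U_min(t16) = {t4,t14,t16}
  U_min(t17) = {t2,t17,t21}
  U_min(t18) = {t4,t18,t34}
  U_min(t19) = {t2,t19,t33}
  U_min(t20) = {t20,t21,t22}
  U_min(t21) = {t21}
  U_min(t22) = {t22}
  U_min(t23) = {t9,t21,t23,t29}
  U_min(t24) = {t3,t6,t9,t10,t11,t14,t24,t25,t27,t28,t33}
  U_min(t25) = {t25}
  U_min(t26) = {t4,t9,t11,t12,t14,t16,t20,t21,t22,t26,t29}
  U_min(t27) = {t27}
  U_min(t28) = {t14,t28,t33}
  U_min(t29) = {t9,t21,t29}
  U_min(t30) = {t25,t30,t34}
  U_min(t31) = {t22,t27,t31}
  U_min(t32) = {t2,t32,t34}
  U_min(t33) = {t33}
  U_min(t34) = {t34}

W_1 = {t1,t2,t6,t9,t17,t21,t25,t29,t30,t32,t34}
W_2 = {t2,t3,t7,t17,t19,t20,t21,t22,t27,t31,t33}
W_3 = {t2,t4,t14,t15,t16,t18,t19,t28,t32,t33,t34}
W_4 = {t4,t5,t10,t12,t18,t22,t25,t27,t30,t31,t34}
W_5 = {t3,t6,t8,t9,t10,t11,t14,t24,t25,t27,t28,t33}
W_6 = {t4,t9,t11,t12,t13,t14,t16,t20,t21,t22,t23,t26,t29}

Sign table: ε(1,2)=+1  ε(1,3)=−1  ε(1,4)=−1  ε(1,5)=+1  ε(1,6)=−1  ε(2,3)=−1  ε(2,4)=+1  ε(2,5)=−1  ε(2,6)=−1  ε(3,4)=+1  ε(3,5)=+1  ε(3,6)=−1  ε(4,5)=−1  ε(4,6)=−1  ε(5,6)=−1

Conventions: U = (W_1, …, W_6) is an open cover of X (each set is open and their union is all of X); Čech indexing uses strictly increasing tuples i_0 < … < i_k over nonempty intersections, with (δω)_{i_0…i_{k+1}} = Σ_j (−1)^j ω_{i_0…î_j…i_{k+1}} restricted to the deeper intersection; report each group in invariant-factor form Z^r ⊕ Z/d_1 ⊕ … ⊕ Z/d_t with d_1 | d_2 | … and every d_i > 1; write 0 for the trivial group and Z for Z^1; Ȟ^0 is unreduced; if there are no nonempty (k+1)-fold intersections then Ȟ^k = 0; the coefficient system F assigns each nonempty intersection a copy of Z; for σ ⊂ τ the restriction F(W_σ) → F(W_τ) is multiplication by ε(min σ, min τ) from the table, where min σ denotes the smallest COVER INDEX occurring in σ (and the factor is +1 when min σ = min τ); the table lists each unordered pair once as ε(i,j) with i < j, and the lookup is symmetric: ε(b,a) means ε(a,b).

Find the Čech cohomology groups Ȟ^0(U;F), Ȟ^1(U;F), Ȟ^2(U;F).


Ȟ^0(U;F) ≅ 0,  Ȟ^1(U;F) ≅ Z/2,  Ȟ^2(U;F) ≅ Z

nerve of the cover:
  W12={t2,t17,t21} W13={t2,t32,t34} W14={t25,t30,t34} W15={t6,t9,t25} W16={t9,t21,t29} W23={t2,t19,t33} W24={t22,t27,t31} W25={t3,t27,t33} W26={t20,t21,t22} W34={t4,t18,t34} W35={t14,t28,t33} W36={t4,t14,t16} W45={t10,t25,t27} W46={t4,t12,t22} W56={t9,t11,t14}
  W123={t2} W126={t21} W134={t34} W145={t25} W156={t9} W235={t33} W245={t27} W246={t22} W346={t4} W356={t14}
C dims 6,15,10; δ0: rk 6, SNF 1^5·2; δ1: rk 9, SNF 1^9
Ȟ^0 = (6 − 6) − 0 = 0, so Ȟ^0 ≅ 0
Ȟ^1 = (15 − 9) − 6 = 0 plus torsion [2], so Ȟ^1 ≅ Z/2
Ȟ^2 = (10 − 0) − 9 = 1, so Ȟ^2 ≅ Z


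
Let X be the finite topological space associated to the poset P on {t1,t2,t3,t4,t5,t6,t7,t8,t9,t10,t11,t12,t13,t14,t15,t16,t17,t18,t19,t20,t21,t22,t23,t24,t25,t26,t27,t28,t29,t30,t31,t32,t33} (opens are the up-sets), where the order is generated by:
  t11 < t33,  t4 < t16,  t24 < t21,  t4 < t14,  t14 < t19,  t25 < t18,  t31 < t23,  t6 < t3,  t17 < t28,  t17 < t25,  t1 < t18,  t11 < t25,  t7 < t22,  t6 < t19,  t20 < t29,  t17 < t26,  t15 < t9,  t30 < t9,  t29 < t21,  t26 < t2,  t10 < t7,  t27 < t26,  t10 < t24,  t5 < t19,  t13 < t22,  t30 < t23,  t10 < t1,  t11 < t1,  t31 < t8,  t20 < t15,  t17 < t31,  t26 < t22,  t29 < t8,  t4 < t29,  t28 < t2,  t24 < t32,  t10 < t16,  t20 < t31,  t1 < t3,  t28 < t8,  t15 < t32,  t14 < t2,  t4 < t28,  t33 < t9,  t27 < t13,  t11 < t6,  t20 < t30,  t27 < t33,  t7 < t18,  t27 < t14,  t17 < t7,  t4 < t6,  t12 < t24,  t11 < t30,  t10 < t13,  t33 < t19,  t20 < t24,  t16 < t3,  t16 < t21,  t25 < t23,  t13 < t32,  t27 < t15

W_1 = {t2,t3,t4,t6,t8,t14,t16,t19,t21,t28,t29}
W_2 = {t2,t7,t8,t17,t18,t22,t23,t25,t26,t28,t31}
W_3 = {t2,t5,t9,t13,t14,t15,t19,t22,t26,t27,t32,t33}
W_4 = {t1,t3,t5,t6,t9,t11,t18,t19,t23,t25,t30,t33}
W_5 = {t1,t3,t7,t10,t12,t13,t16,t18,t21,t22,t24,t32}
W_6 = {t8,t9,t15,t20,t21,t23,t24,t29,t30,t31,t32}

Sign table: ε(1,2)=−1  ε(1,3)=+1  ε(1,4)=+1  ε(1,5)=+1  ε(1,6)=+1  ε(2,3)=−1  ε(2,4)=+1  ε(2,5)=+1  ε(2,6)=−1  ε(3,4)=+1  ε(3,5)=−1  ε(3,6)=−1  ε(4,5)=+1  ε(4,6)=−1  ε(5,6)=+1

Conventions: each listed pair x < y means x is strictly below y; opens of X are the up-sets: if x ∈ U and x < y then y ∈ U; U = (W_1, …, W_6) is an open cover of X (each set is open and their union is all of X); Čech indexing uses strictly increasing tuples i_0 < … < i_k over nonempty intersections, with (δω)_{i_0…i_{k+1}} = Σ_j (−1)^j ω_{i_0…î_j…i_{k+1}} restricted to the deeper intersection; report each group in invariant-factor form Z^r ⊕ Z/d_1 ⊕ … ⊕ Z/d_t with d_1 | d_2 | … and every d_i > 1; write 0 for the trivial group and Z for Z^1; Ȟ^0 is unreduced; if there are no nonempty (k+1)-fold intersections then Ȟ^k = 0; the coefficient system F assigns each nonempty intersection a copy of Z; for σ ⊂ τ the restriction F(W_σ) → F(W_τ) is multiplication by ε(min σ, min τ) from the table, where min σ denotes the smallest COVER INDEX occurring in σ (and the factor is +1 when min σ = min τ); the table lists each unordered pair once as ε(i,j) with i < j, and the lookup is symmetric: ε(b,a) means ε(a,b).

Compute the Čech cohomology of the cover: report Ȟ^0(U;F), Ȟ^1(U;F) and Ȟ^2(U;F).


Ȟ^0 ≅ 0, Ȟ^1 ≅ Z/2 and Ȟ^2 ≅ Z

cover nerve:
  W12={t2,t8,t28} W13={t2,t14,t19} W14={t3,t6,t19} W15={t3,t16,t21} W16={t8,t21,t29} W23={t2,t22,t26} W24={t18,t23,t25} W25={t7,t18,t22} W26={t8,t23,t31} W34={t5,t9,t19,t33} W35={t13,t22,t32} W36={t9,t15,t32} W45={t1,t3,t18} W46={t9,t23,t30} W56={t21,t24,t32}
  W123={t2} W126={t8} W134={t19} W145={t3} W156={t21} W235={t22} W245={t18} W246={t23} W346={t9} W356={t32}
C dims 6,15,10; δ0: rk 6, SNF 1^5·2; δ1: rk 9, SNF 1^9
Ȟ^0: (6−6)−0=0 ⇒ 0
Ȟ^1: (15−9)−6=0 plus torsion [2] ⇒ Z/2
Ȟ^2: (10−0)−9=1 ⇒ Z


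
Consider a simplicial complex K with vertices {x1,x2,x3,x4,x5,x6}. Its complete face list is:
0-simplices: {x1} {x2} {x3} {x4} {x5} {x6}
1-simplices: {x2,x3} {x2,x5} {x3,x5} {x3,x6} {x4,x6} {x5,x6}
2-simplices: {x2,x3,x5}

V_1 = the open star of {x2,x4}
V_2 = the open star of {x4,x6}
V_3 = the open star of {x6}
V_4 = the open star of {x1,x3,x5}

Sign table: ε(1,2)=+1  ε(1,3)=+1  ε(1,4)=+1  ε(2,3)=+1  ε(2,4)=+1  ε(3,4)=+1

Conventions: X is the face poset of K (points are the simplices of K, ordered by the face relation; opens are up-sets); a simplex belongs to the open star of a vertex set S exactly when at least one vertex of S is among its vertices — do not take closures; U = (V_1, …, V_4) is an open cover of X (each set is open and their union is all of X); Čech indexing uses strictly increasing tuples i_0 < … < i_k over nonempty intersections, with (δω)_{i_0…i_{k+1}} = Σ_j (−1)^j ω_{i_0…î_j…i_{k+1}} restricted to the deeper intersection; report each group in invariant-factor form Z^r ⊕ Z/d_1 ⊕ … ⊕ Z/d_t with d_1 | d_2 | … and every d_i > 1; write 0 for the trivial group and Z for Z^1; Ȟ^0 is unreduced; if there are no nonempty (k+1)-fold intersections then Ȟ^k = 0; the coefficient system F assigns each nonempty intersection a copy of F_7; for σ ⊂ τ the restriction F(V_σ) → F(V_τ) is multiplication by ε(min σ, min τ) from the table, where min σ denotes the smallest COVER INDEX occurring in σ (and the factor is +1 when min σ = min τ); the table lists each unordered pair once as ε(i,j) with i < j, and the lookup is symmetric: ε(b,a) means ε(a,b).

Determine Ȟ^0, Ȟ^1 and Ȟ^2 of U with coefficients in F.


intersection data:
  V1={{x2},{x4},{x2,x3},{x2,x5},{x4,x6},{x2,x3,x5}} V2={{x4},{x6},{x3,x6},{x4,x6},{x5,x6}} V3={{x6},{x3,x6},{x4,x6},{x5,x6}} V4={{x1},{x3},{x5},{x2,x3},{x2,x5},{x3,x5},{x3,x6},{x5,x6},{x2,x3,x5}}
  V12={{x4},{x4,x6}} V13={{x4,x6}} V14={{x2,x3},{x2,x5},{x2,x3,x5}} V23={{x6},{x3,x6},{x4,x6},{x5,x6}} V24={{x3,x6},{x5,x6}} V34={{x3,x6},{x5,x6}}
  V123={{x4,x6}} V234={{x3,x6},{x5,x6}}
C dims 4,6,2; δ0: rk_F7 3; δ1: rk_F7 2
Ȟ^0 = (4 − 3) − 0 = 1, so Ȟ^0 ≅ Z/7
Ȟ^1 = (6 − 2) − 3 = 1, so Ȟ^1 ≅ Z/7
Ȟ^2 = (2 − 0) − 2 = 0, so Ȟ^2 ≅ 0

Ȟ^0 = Z/7,  Ȟ^1 = Z/7,  Ȟ^2 = 0


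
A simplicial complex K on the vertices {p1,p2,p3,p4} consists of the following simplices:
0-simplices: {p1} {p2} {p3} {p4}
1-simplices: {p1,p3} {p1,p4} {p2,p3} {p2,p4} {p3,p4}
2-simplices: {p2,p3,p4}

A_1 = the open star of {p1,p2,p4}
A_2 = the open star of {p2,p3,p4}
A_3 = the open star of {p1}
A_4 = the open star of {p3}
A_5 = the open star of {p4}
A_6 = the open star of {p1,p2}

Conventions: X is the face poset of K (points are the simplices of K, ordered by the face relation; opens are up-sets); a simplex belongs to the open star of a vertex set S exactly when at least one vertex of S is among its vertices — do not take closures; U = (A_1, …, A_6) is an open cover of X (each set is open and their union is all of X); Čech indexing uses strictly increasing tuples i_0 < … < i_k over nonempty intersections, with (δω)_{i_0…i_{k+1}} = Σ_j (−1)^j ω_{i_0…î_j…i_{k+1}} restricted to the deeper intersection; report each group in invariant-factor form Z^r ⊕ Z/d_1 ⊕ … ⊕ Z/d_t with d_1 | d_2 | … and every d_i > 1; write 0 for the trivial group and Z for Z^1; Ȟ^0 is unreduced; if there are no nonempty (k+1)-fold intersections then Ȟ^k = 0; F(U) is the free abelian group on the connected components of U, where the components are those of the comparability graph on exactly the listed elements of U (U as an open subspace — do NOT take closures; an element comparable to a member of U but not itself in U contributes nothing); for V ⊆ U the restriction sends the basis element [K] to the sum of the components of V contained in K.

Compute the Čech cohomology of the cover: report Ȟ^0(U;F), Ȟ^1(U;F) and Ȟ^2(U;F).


Ȟ^0 = Z, Ȟ^1 = Z and Ȟ^2 = 0

nerve of the cover:
  A1={{p1},{p2},{p4},{p1,p3},{p1,p4},{p2,p3},{p2,p4},{p3,p4},{p2,p3,p4}} A2={{p2},{p3},{p4},{p1,p3},{p1,p4},{p2,p3},{p2,p4},{p3,p4},{p2,p3,p4}} A3={{p1},{p1,p3},{p1,p4}} A4={{p3},{p1,p3},{p2,p3},{p3,p4},{p2,p3,p4}} A5={{p4},{p1,p4},{p2,p4},{p3,p4},{p2,p3,p4}} A6={{p1},{p2},{p1,p3},{p1,p4},{p2,p3},{p2,p4},{p2,p3,p4}}
  A12={{p2},{p4},{p1,p3},{p1,p4},{p2,p3},{p2,p4},{p3,p4},{p2,p3,p4}} A13={{p1},{p1,p3},{p1,p4}} A14={{p1,p3},{p2,p3},{p3,p4},{p2,p3,p4}} A15={{p4},{p1,p4},{p2,p4},{p3,p4},{p2,p3,p4}} A16={{p1},{p2},{p1,p3},{p1,p4},{p2,p3},{p2,p4},{p2,p3,p4}} A23={{p1,p3},{p1,p4}} A24={{p3},{p1,p3},{p2,p3},{p3,p4},{p2,p3,p4}} A25={{p4},{p1,p4},{p2,p4},{p3,p4},{p2,p3,p4}} A26={{p2},{p1,p3},{p1,p4},{p2,p3},{p2,p4},{p2,p3,p4}} A34={{p1,p3}} A35={{p1,p4}} A36={{p1},{p1,p3},{p1,p4}} A45={{p3,p4},{p2,p3,p4}} A46={{p1,p3},{p2,p3},{p2,p3,p4}} A56={{p1,p4},{p2,p4},{p2,p3,p4}}
  A123={{p1,p3},{p1,p4}} A124={{p1,p3},{p2,p3},{p3,p4},{p2,p3,p4}} A125={{p4},{p1,p4},{p2,p4},{p3,p4},{p2,p3,p4}} A126={{p2},{p1,p3},{p1,p4},{p2,p3},{p2,p4},{p2,p3,p4}} A134={{p1,p3}} A135={{p1,p4}} A136={{p1},{p1,p3},{p1,p4}} A145={{p3,p4},{p2,p3,p4}} A146={{p1,p3},{p2,p3},{p2,p3,p4}} A156={{p1,p4},{p2,p4},{p2,p3,p4}} A234={{p1,p3}} A235={{p1,p4}} A236={{p1,p3},{p1,p4}} A245={{p3,p4},{p2,p3,p4}} A246={{p1,p3},{p2,p3},{p2,p3,p4}} A256={{p1,p4},{p2,p4},{p2,p3,p4}} A346={{p1,p3}} A356={{p1,p4}} A456={{p2,p3,p4}}
  A1234={{p1,p3}} A1235={{p1,p4}} A1236={{p1,p3},{p1,p4}} A1245={{p3,p4},{p2,p3,p4}} A1246={{p1,p3},{p2,p3},{p2,p3,p4}} A1256={{p1,p4},{p2,p4},{p2,p3,p4}} A1346={{p1,p3}} A1356={{p1,p4}} A1456={{p2,p3,p4}} A2346={{p1,p3}} A2356={{p1,p4}} A2456={{p2,p3,p4}}
  A12346={{p1,p3}} A12356={{p1,p4}} A12456={{p2,p3,p4}}
components per intersection:
  A1: {{p1},{p2},{p4},{p1,p3},{p1,p4},{p2,p3},{p2,p4},{p3,p4},{p2,p3,p4}}
  A2: {{p2},{p3},{p4},{p1,p3},{p1,p4},{p2,p3},{p2,p4},{p3,p4},{p2,p3,p4}}
  A3: {{p1},{p1,p3},{p1,p4}}
  A4: {{p3},{p1,p3},{p2,p3},{p3,p4},{p2,p3,p4}}
  A5: {{p4},{p1,p4},{p2,p4},{p3,p4},{p2,p3,p4}}
  A6: {{p1},{p1,p3},{p1,p4}} {{p2},{p2,p3},{p2,p4},{p2,p3,p4}}
  A12: {{p2},{p4},{p1,p4},{p2,p3},{p2,p4},{p3,p4},{p2,p3,p4}} {{p1,p3}}
  A13: {{p1},{p1,p3},{p1,p4}}
  A14: {{p1,p3}} {{p2,p3},{p3,p4},{p2,p3,p4}}
  A15: {{p4},{p1,p4},{p2,p4},{p3,p4},{p2,p3,p4}}
  A16: {{p1},{p1,p3},{p1,p4}} {{p2},{p2,p3},{p2,p4},{p2,p3,p4}}
  A23: {{p1,p3}} {{p1,p4}}
  A24: {{p3},{p1,p3},{p2,p3},{p3,p4},{p2,p3,p4}}
  A25: {{p4},{p1,p4},{p2,p4},{p3,p4},{p2,p3,p4}}
  A26: {{p2},{p2,p3},{p2,p4},{p2,p3,p4}} {{p1,p3}} {{p1,p4}}
  A34: {{p1,p3}}
  A35: {{p1,p4}}
  A36: {{p1},{p1,p3},{p1,p4}}
  A45: {{p3,p4},{p2,p3,p4}}
  A46: {{p1,p3}} {{p2,p3},{p2,p3,p4}}
  A56: {{p1,p4}} {{p2,p4},{p2,p3,p4}}
  A123: {{p1,p3}} {{p1,p4}}
  A124: {{p1,p3}} {{p2,p3},{p3,p4},{p2,p3,p4}}
  A125: {{p4},{p1,p4},{p2,p4},{p3,p4},{p2,p3,p4}}
  A126: {{p2},{p2,p3},{p2,p4},{p2,p3,p4}} {{p1,p3}} {{p1,p4}}
  A134: {{p1,p3}}
  A135: {{p1,p4}}
  A136: {{p1},{p1,p3},{p1,p4}}
  A145: {{p3,p4},{p2,p3,p4}}
  A146: {{p1,p3}} {{p2,p3},{p2,p3,p4}}
  A156: {{p1,p4}} {{p2,p4},{p2,p3,p4}}
  A234: {{p1,p3}}
  A235: {{p1,p4}}
  A236: {{p1,p3}} {{p1,p4}}
  A245: {{p3,p4},{p2,p3,p4}}
  A246: {{p1,p3}} {{p2,p3},{p2,p3,p4}}
  A256: {{p1,p4}} {{p2,p4},{p2,p3,p4}}
  A346: {{p1,p3}}
  A356: {{p1,p4}}
  A456: {{p2,p3,p4}}
  A1234: {{p1,p3}}
  A1235: {{p1,p4}}
  A1236: {{p1,p3}} {{p1,p4}}
  A1245: {{p3,p4},{p2,p3,p4}}
  A1246: {{p1,p3}} {{p2,p3},{p2,p3,p4}}
  A1256: {{p1,p4}} {{p2,p4},{p2,p3,p4}}
  A1346: {{p1,p3}}
  A1356: {{p1,p4}}
  A1456: {{p2,p3,p4}}
  A2346: {{p1,p3}}
  A2356: {{p1,p4}}
  A2456: {{p2,p3,p4}}
  A12346: {{p1,p3}}
  A12356: {{p1,p4}}
  A12456: {{p2,p3,p4}}
C dims 7,23,28,15; δ0: rk 6, SNF 1^6; δ1: rk 16, SNF 1^16; δ2: rk 12, SNF 1^12
Ȟ^0 = (7 − 6) − 0 = 1, so Ȟ^0 ≅ Z
Ȟ^1 = (23 − 16) − 6 = 1, so Ȟ^1 ≅ Z
Ȟ^2 = (28 − 12) − 16 = 0, so Ȟ^2 ≅ 0


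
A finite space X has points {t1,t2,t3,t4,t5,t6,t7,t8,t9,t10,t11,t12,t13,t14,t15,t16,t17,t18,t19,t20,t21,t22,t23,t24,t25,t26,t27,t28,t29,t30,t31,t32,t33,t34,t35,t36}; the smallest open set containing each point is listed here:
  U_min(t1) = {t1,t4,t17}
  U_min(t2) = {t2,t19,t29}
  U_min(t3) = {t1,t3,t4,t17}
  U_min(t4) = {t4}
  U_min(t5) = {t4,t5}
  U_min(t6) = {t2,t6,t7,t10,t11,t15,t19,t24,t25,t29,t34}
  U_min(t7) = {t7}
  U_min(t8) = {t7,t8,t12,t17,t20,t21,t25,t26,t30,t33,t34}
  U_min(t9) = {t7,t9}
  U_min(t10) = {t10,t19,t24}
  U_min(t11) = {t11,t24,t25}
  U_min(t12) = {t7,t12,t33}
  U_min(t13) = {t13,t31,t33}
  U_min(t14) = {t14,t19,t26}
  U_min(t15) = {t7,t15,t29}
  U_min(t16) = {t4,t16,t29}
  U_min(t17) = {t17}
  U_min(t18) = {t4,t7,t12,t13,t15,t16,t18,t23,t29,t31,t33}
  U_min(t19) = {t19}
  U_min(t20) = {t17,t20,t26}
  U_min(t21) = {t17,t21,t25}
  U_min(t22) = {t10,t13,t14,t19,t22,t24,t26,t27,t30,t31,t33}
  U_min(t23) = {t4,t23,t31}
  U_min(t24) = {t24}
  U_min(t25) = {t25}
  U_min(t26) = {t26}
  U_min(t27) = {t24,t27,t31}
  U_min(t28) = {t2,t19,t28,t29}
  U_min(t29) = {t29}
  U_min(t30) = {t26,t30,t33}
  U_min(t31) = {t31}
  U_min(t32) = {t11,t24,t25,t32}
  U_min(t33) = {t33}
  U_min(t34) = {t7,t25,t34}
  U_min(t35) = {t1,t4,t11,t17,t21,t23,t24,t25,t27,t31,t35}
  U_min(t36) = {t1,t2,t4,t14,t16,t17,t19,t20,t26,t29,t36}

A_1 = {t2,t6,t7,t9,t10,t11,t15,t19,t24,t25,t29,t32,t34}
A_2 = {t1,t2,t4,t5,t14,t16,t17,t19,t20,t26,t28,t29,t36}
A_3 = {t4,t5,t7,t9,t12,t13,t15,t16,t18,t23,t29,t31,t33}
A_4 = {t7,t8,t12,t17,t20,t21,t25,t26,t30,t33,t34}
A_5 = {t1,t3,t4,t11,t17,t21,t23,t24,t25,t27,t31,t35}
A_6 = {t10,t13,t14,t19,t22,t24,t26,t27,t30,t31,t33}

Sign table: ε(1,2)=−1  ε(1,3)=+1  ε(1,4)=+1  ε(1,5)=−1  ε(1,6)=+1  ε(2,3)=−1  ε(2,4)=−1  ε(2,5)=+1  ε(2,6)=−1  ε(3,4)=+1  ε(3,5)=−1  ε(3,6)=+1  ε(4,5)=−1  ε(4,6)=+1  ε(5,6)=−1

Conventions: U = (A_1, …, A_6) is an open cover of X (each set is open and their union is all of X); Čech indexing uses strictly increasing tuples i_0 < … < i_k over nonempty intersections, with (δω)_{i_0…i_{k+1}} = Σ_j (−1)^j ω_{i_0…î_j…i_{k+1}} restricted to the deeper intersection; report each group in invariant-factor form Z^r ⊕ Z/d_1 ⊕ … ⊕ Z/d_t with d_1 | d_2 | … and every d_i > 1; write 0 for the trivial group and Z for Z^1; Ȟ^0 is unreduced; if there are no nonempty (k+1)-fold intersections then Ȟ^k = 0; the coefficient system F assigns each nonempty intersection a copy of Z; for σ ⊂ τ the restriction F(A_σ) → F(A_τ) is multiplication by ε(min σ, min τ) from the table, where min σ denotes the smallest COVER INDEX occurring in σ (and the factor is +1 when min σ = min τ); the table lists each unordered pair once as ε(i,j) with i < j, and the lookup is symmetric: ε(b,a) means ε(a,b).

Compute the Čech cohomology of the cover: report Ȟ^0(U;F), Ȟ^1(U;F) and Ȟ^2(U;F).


Ȟ^0 = Z; Ȟ^1 = 0; Ȟ^2 = Z/2

intersection data:
  A12={t2,t19,t29} A13={t7,t9,t15,t29} A14={t7,t25,t34} A15={t11,t24,t25} A16={t10,t19,t24} A23={t4,t5,t16,t29} A24={t17,t20,t26} A25={t1,t4,t17} A26={t14,t19,t26} A34={t7,t12,t33} A35={t4,t23,t31} A36={t13,t31,t33} A45={t17,t21,t25} A46={t26,t30,t33} A56={t24,t27,t31}
  A123={t29} A126={t19} A134={t7} A145={t25} A156={t24} A235={t4} A245={t17} A246={t26} A346={t33} A356={t31}
C dims 6,15,10; δ0: rk 5, SNF 1^5; δ1: rk 10, SNF 1^9·2
Ȟ^0 = (6 − 5) − 0 = 1, so Ȟ^0 ≅ Z
Ȟ^1 = (15 − 10) − 5 = 0, so Ȟ^1 ≅ 0
Ȟ^2 = (10 − 0) − 10 = 0 plus torsion [2], so Ȟ^2 ≅ Z/2


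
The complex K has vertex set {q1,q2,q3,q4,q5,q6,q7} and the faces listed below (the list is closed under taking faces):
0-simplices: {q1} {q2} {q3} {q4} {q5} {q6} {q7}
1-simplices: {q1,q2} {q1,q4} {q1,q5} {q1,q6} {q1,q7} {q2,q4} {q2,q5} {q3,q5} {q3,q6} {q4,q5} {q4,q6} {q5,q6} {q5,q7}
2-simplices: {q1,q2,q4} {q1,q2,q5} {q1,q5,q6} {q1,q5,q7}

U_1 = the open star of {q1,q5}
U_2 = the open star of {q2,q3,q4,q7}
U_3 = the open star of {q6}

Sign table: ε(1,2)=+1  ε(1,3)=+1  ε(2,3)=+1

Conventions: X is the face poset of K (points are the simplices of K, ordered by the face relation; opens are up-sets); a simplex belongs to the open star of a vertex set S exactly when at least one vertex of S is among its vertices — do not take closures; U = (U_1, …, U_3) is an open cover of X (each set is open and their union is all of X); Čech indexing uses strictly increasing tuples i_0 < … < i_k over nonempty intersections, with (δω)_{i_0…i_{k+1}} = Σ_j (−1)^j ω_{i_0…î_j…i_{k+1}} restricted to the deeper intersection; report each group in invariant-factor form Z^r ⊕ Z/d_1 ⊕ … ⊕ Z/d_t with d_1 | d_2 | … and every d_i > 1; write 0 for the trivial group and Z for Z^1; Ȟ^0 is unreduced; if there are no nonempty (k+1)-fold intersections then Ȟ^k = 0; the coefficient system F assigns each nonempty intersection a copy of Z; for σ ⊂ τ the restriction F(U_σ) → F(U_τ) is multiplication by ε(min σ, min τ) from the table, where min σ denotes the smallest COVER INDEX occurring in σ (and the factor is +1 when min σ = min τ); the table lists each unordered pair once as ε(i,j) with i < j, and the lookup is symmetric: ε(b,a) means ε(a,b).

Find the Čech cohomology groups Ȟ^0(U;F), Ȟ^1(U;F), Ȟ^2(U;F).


Ȟ^0(U;F) ≅ Z, Ȟ^1(U;F) ≅ Z, Ȟ^2(U;F) ≅ 0

nerve of the cover:
  U1={{q1},{q5},{q1,q2},{q1,q4},{q1,q5},{q1,q6},{q1,q7},{q2,q5},{q3,q5},{q4,q5},{q5,q6},{q5,q7},{q1,q2,q4},{q1,q2,q5},{q1,q5,q6},{q1,q5,q7}} U2={{q2},{q3},{q4},{q7},{q1,q2},{q1,q4},{q1,q7},{q2,q4},{q2,q5},{q3,q5},{q3,q6},{q4,q5},{q4,q6},{q5,q7},{q1,q2,q4},{q1,q2,q5},{q1,q5,q7}} U3={{q6},{q1,q6},{q3,q6},{q4,q6},{q5,q6},{q1,q5,q6}}
  U12={{q1,q2},{q1,q4},{q1,q7},{q2,q5},{q3,q5},{q4,q5},{q5,q7},{q1,q2,q4},{q1,q2,q5},{q1,q5,q7}} U13={{q1,q6},{q5,q6},{q1,q5,q6}} U23={{q3,q6},{q4,q6}}
C dims 3,3; δ0: rk 2, SNF 1^2
Ȟ^0 = (3 − 2) − 0 = 1, so Ȟ^0 ≅ Z
Ȟ^1 = (3 − 0) − 2 = 1, so Ȟ^1 ≅ Z
Ȟ^2 = (0 − 0) − 0 = 0, so Ȟ^2 ≅ 0


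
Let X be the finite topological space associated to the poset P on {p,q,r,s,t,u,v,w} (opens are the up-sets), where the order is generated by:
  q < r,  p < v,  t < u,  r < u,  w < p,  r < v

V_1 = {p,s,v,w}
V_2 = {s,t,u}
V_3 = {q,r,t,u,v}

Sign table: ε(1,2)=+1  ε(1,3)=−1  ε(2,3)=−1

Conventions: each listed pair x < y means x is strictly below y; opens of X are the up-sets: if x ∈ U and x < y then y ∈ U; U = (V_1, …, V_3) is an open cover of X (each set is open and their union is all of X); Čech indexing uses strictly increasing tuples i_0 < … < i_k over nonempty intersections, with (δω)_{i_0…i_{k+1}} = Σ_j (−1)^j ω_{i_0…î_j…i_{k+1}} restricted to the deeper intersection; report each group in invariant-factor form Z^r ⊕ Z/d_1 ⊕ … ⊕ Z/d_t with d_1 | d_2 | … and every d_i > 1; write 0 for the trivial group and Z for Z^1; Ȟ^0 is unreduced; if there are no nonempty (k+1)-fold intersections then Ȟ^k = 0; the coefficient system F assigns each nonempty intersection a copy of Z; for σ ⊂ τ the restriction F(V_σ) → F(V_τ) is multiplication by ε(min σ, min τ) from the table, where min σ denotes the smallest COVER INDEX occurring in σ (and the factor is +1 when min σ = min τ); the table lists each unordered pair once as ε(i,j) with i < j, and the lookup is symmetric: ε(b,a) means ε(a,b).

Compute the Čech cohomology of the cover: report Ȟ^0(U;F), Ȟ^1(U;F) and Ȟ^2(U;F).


Ȟ^0 = Z,  Ȟ^1 = Z,  Ȟ^2 = 0

intersection data:
  V12={s} V13={v} V23={t,u}
C dims 3,3; δ0: rk 2, SNF 1^2
Ȟ^0 = (3 − 2) − 0 = 1, so Ȟ^0 ≅ Z
Ȟ^1 = (3 − 0) − 2 = 1, so Ȟ^1 ≅ Z
Ȟ^2 = (0 − 0) − 0 = 0, so Ȟ^2 ≅ 0


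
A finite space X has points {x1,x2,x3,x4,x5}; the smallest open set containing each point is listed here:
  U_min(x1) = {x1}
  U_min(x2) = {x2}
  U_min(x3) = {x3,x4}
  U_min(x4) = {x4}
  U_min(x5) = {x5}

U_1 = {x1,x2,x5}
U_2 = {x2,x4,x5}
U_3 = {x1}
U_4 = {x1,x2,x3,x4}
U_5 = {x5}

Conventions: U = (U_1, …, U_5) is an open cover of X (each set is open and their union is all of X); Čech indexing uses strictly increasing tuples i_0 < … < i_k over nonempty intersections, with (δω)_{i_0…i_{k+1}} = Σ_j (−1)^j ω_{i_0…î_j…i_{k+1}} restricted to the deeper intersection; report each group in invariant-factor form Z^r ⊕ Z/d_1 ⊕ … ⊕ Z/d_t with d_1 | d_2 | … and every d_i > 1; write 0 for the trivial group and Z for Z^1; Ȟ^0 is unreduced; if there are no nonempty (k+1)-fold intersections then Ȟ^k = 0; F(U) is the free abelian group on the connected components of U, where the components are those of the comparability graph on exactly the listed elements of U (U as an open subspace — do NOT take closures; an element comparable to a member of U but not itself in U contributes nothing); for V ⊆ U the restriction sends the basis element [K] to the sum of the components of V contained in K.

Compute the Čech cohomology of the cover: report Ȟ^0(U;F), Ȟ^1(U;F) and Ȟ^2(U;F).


Ȟ^0 ≅ Z^4,  Ȟ^1 ≅ 0,  Ȟ^2 ≅ 0

nonempty intersections:
  U12={x2,x5} U13={x1} U14={x1,x2} U15={x5} U24={x2,x4} U25={x5} U34={x1}
  U124={x2} U125={x5} U134={x1}
components per intersection:
  U1: {x1} {x2} {x5}
  U2: {x2} {x4} {x5}
  U3: {x1}
  U4: {x1} {x2} {x3,x4}
  U5: {x5}
  U12: {x2} {x5}
  U13: {x1}
  U14: {x1} {x2}
  U15: {x5}
  U24: {x2} {x4}
  U25: {x5}
  U34: {x1}
  U124: {x2}
  U125: {x5}
  U134: {x1}
C dims 11,10,3; δ0: rk 7, SNF 1^7; δ1: rk 3, SNF 1^3
Ȟ^0: (11−7)−0=4 ⇒ Z^4
Ȟ^1: (10−3)−7=0 ⇒ 0
Ȟ^2: (3−0)−3=0 ⇒ 0


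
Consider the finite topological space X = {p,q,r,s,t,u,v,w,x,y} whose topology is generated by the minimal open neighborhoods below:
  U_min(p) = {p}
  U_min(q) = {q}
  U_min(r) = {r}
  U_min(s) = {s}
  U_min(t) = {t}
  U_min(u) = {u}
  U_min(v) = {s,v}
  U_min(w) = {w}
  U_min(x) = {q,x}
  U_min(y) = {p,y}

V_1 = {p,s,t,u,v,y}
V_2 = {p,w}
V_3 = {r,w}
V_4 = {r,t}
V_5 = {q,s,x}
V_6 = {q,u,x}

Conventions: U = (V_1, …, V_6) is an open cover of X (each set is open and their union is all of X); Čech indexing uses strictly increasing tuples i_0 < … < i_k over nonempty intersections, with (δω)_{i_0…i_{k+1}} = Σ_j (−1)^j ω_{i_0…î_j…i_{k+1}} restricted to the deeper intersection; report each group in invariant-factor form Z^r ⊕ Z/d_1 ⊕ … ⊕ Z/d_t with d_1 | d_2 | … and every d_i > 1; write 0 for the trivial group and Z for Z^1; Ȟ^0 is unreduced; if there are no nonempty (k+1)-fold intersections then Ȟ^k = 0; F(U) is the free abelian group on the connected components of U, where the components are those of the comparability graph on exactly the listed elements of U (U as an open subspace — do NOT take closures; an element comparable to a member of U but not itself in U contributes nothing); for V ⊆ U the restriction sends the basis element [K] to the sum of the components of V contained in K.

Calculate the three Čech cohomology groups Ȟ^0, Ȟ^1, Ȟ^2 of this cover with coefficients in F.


Ȟ^0(U;F) ≅ Z^7, Ȟ^1(U;F) ≅ 0, Ȟ^2(U;F) ≅ 0

cover nerve:
  V12={p} V14={t} V15={s} V16={u} V23={w} V34={r} V56={q,x}
components per intersection:
  V1: {p,y} {s,v} {t} {u}
  V2: {p} {w}
  V3: {r} {w}
  V4: {r} {t}
  V5: {q,x} {s}
  V6: {q,x} {u}
  V12: {p}
  V14: {t}
  V15: {s}
  V16: {u}
  V23: {w}
  V34: {r}
  V56: {q,x}
C dims 14,7; δ0: rk 7, SNF 1^7
Ȟ^0: (14−7)−0=7 ⇒ Z^7
Ȟ^1: (7−0)−7=0 ⇒ 0
Ȟ^2: (0−0)−0=0 ⇒ 0


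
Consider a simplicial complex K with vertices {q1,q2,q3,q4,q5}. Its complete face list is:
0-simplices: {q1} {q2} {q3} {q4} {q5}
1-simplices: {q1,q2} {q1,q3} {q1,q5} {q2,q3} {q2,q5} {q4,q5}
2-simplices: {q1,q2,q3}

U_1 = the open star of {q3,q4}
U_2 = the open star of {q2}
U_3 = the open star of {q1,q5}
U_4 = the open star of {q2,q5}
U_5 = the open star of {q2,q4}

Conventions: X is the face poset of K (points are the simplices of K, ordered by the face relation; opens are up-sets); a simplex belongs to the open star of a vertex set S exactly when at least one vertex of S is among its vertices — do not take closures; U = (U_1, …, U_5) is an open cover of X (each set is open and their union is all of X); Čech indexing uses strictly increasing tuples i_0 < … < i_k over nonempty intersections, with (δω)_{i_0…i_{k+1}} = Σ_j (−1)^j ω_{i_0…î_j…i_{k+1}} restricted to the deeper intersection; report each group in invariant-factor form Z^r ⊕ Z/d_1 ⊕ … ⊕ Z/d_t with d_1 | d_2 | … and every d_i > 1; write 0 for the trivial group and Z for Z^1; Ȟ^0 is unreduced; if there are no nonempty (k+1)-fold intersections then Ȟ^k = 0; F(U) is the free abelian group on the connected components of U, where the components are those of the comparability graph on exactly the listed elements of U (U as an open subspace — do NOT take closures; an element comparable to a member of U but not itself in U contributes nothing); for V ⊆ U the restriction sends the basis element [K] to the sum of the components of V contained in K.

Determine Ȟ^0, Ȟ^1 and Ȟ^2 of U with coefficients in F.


Ȟ^0 = Z,  Ȟ^1 = Z,  Ȟ^2 = 0

nonempty overlaps:
  U1={{q3},{q4},{q1,q3},{q2,q3},{q4,q5},{q1,q2,q3}} U2={{q2},{q1,q2},{q2,q3},{q2,q5},{q1,q2,q3}} U3={{q1},{q5},{q1,q2},{q1,q3},{q1,q5},{q2,q5},{q4,q5},{q1,q2,q3}} U4={{q2},{q5},{q1,q2},{q1,q5},{q2,q3},{q2,q5},{q4,q5},{q1,q2,q3}} U5={{q2},{q4},{q1,q2},{q2,q3},{q2,q5},{q4,q5},{q1,q2,q3}}
  U12={{q2,q3},{q1,q2,q3}} U13={{q1,q3},{q4,q5},{q1,q2,q3}} U14={{q2,q3},{q4,q5},{q1,q2,q3}} U15={{q4},{q2,q3},{q4,q5},{q1,q2,q3}} U23={{q1,q2},{q2,q5},{q1,q2,q3}} U24={{q2},{q1,q2},{q2,q3},{q2,q5},{q1,q2,q3}} U25={{q2},{q1,q2},{q2,q3},{q2,q5},{q1,q2,q3}} U34={{q5},{q1,q2},{q1,q5},{q2,q5},{q4,q5},{q1,q2,q3}} U35={{q1,q2},{q2,q5},{q4,q5},{q1,q2,q3}} U45={{q2},{q1,q2},{q2,q3},{q2,q5},{q4,q5},{q1,q2,q3}}
  U123={{q1,q2,q3}} U124={{q2,q3},{q1,q2,q3}} U125={{q2,q3},{q1,q2,q3}} U134={{q4,q5},{q1,q2,q3}} U135={{q4,q5},{q1,q2,q3}} U145={{q2,q3},{q4,q5},{q1,q2,q3}} U234={{q1,q2},{q2,q5},{q1,q2,q3}} U235={{q1,q2},{q2,q5},{q1,q2,q3}} U245={{q2},{q1,q2},{q2,q3},{q2,q5},{q1,q2,q3}} U345={{q1,q2},{q2,q5},{q4,q5},{q1,q2,q3}}
  U1234={{q1,q2,q3}} U1235={{q1,q2,q3}} U1245={{q2,q3},{q1,q2,q3}} U1345={{q4,q5},{q1,q2,q3}} U2345={{q1,q2},{q2,q5},{q1,q2,q3}}
  U12345={{q1,q2,q3}}
components per intersection:
  U1: {{q3},{q1,q3},{q2,q3},{q1,q2,q3}} {{q4},{q4,q5}}
  U2: {{q2},{q1,q2},{q2,q3},{q2,q5},{q1,q2,q3}}
  U3: {{q1},{q5},{q1,q2},{q1,q3},{q1,q5},{q2,q5},{q4,q5},{q1,q2,q3}}
  U4: {{q2},{q5},{q1,q2},{q1,q5},{q2,q3},{q2,q5},{q4,q5},{q1,q2,q3}}
  U5: {{q2},{q1,q2},{q2,q3},{q2,q5},{q1,q2,q3}} {{q4},{q4,q5}}
  U12: {{q2,q3},{q1,q2,q3}}
  U13: {{q1,q3},{q1,q2,q3}} {{q4,q5}}
  U14: {{q2,q3},{q1,q2,q3}} {{q4,q5}}
  U15: {{q4},{q4,q5}} {{q2,q3},{q1,q2,q3}}
  U23: {{q1,q2},{q1,q2,q3}} {{q2,q5}}
  U24: {{q2},{q1,q2},{q2,q3},{q2,q5},{q1,q2,q3}}
  U25: {{q2},{q1,q2},{q2,q3},{q2,q5},{q1,q2,q3}}
  U34: {{q5},{q1,q5},{q2,q5},{q4,q5}} {{q1,q2},{q1,q2,q3}}
  U35: {{q1,q2},{q1,q2,q3}} {{q2,q5}} {{q4,q5}}
  U45: {{q2},{q1,q2},{q2,q3},{q2,q5},{q1,q2,q3}} {{q4,q5}}
  U123: {{q1,q2,q3}}
  U124: {{q2,q3},{q1,q2,q3}}
  U125: {{q2,q3},{q1,q2,q3}}
  U134: {{q4,q5}} {{q1,q2,q3}}
  U135: {{q4,q5}} {{q1,q2,q3}}
  U145: {{q2,q3},{q1,q2,q3}} {{q4,q5}}
  U234: {{q1,q2},{q1,q2,q3}} {{q2,q5}}
  U235: {{q1,q2},{q1,q2,q3}} {{q2,q5}}
  U245: {{q2},{q1,q2},{q2,q3},{q2,q5},{q1,q2,q3}}
  U345: {{q1,q2},{q1,q2,q3}} {{q2,q5}} {{q4,q5}}
  U1234: {{q1,q2,q3}}
  U1235: {{q1,q2,q3}}
  U1245: {{q2,q3},{q1,q2,q3}}
  U1345: {{q4,q5}} {{q1,q2,q3}}
  U2345: {{q1,q2},{q1,q2,q3}} {{q2,q5}}
  U12345: {{q1,q2,q3}}
C dims 7,18,17,7; δ0: rk 6, SNF 1^6; δ1: rk 11, SNF 1^11; δ2: rk 6, SNF 1^6
degree 0: 7−6−0 = 1 → Ȟ^0 ≅ Z
degree 1: 18−11−6 = 1 → Ȟ^1 ≅ Z
degree 2: 17−6−11 = 0 → Ȟ^2 ≅ 0
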